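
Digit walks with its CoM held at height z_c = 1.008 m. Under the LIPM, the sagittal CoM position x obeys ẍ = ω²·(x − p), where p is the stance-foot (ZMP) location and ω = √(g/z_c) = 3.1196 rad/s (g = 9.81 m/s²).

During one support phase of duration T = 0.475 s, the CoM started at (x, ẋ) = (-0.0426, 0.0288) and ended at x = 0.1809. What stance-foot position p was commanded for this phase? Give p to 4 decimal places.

ωT = 3.1196·0.475 = 1.481810; cosh(ωT) = 2.314065, sinh(ωT) = 2.086839
x(T) = p + (x₀−p)·cosh(ωT) + (ẋ₀/ω)·sinh(ωT) ⇒ p·(1 − cosh) = x(T) − x₀·cosh − (ẋ₀/ω)·sinh
numerator   = 0.1809 − (-0.0426)·2.314065 − (0.0288/3.1196)·2.086839 = 0.260214
denominator = 1 − 2.314065 = -1.314065
p = 0.260214 / -1.314065 = -0.1980

p = -0.1980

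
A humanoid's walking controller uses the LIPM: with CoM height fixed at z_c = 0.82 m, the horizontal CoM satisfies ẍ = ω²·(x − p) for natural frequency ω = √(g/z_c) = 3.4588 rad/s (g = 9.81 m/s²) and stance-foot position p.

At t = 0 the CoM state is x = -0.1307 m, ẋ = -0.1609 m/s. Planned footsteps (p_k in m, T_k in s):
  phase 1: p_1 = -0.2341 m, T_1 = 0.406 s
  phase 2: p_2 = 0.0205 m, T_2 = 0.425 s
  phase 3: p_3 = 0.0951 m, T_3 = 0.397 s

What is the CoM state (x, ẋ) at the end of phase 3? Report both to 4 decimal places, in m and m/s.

x = -0.2649, ẋ = -1.1361

phase 1: p=-0.2341, T=0.406, ωT=1.404273, cosh=2.159055, sinh=1.913509; start (x,ẋ)=(-0.130700, -0.160900) → end (x,ẋ)=(-0.099868, 0.336955)
phase 2: p=0.0205, T=0.425, ωT=1.469990, cosh=2.289560, sinh=2.059632; start (x,ẋ)=(-0.099868, 0.336955) → end (x,ẋ)=(-0.054442, -0.086007)
phase 3: p=0.0951, T=0.397, ωT=1.373144, cosh=2.100525, sinh=1.847216; start (x,ẋ)=(-0.054442, -0.086007) → end (x,ẋ)=(-0.264949, -1.136104)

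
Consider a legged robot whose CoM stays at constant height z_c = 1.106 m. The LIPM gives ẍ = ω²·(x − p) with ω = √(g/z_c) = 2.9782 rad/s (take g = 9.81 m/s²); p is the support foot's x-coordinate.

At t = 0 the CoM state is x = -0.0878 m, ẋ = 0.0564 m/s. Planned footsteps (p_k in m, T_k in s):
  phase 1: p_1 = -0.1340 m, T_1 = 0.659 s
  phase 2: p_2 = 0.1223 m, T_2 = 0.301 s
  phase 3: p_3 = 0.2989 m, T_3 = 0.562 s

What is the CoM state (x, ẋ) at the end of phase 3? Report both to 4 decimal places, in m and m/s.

x = 1.1567, ẋ = 2.7109

phase 1: p=-0.1340, T=0.659, ωT=1.962634, cosh=3.629269, sinh=3.488781; start (x,ẋ)=(-0.087800, 0.056400) → end (x,ẋ)=(0.099741, 0.684722)
phase 2: p=0.1223, T=0.301, ωT=0.896438, cosh=1.429439, sinh=1.021419; start (x,ẋ)=(0.099741, 0.684722) → end (x,ẋ)=(0.324890, 0.910146)
phase 3: p=0.2989, T=0.562, ωT=1.673748, cosh=2.759830, sinh=2.572287; start (x,ẋ)=(0.324890, 0.910146) → end (x,ẋ)=(1.156725, 2.710948)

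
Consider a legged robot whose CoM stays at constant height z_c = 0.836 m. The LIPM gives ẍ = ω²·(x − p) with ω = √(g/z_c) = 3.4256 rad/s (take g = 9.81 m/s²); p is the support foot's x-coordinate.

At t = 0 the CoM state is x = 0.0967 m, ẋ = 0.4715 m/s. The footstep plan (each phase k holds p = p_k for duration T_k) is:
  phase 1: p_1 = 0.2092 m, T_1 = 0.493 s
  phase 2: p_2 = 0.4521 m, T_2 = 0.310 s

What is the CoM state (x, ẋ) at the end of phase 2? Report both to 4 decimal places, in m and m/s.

x = 0.2477, ẋ = -0.3579

phase 1: p=0.2092, T=0.493, ωT=1.688821, cosh=2.798916, sinh=2.614178; start (x,ẋ)=(0.096700, 0.471500) → end (x,ẋ)=(0.254138, 0.312237)
phase 2: p=0.4521, T=0.310, ωT=1.061936, cosh=1.618875, sinh=1.273089; start (x,ẋ)=(0.254138, 0.312237) → end (x,ẋ)=(0.247664, -0.357860)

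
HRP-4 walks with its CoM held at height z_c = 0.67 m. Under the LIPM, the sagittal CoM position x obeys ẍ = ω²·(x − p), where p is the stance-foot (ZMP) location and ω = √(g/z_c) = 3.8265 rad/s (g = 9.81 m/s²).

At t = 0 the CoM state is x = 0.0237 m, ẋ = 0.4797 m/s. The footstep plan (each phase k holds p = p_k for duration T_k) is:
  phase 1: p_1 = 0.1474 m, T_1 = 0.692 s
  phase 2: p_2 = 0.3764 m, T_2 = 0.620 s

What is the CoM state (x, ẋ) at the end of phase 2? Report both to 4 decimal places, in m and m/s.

x = -0.7370, ẋ = -4.1725

phase 1: p=0.1474, T=0.692, ωT=2.647938, cosh=7.097840, sinh=7.027043; start (x,ẋ)=(0.023700, 0.479700) → end (x,ẋ)=(0.150326, 0.078667)
phase 2: p=0.3764, T=0.620, ωT=2.372430, cosh=5.408336, sinh=5.315082; start (x,ẋ)=(0.150326, 0.078667) → end (x,ẋ)=(-0.737016, -4.172480)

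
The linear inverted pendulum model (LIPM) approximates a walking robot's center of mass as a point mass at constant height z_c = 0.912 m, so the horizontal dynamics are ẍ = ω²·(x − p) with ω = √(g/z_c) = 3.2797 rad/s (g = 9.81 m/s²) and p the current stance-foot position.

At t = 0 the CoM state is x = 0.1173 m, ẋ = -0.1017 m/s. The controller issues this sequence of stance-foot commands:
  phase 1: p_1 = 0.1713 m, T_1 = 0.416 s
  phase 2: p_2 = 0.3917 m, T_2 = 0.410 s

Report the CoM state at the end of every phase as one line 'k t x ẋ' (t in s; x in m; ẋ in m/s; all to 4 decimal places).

phase 1: p=0.1713, T=0.416, ωT=1.364355, cosh=2.084372, sinh=1.828827; start (x,ẋ)=(0.117300, -0.101700) → end (x,ẋ)=(0.002034, -0.535873)
phase 2: p=0.3917, T=0.410, ωT=1.344677, cosh=2.048785, sinh=1.788162; start (x,ẋ)=(0.002034, -0.535873) → end (x,ẋ)=(-0.698811, -3.383137)

1 0.4160 0.0020 -0.5359
2 0.8260 -0.6988 -3.3831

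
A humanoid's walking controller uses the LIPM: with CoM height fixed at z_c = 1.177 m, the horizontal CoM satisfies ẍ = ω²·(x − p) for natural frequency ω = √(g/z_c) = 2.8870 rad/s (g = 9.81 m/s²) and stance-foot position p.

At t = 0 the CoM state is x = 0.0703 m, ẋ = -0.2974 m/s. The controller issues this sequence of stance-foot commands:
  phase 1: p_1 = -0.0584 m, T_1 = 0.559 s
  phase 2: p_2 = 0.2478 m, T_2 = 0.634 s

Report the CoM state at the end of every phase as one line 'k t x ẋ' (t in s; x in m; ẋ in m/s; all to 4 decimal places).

1 0.5590 0.0292 0.1196
2 1.1930 -0.3256 -1.5349

phase 1: p=-0.0584, T=0.559, ωT=1.613833, cosh=2.610573, sinh=2.411450; start (x,ẋ)=(0.070300, -0.297400) → end (x,ẋ)=(0.029169, 0.119607)
phase 2: p=0.2478, T=0.634, ωT=1.830358, cosh=3.198237, sinh=3.037881; start (x,ẋ)=(0.029169, 0.119607) → end (x,ẋ)=(-0.325577, -1.534945)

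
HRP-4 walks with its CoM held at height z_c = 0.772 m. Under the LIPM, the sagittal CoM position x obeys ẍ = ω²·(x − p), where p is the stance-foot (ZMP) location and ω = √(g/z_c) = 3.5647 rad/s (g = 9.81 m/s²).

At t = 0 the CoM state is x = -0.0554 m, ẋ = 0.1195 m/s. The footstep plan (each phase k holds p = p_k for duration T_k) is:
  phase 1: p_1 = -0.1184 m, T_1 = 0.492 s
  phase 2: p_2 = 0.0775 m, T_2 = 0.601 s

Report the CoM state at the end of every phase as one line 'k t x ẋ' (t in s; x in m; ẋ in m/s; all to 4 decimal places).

1 0.4920 0.1629 0.9847
2 1.0930 1.6070 5.5322

phase 1: p=-0.1184, T=0.492, ωT=1.753832, cosh=2.974904, sinh=2.801795; start (x,ẋ)=(-0.055400, 0.119500) → end (x,ẋ)=(0.162944, 0.984717)
phase 2: p=0.0775, T=0.601, ωT=2.142385, cosh=4.318553, sinh=4.201178; start (x,ẋ)=(0.162944, 0.984717) → end (x,ẋ)=(1.607033, 5.532157)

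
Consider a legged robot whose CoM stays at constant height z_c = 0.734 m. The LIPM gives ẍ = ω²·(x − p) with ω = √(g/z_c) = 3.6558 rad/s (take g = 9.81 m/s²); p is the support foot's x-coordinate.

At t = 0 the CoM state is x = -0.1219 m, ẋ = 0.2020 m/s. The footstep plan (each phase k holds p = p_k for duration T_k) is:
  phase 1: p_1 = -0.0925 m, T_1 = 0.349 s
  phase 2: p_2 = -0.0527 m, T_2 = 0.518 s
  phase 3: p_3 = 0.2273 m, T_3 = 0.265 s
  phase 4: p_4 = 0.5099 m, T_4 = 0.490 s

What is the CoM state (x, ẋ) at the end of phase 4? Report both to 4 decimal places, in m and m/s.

x = 0.1895, ẋ = -0.9321

phase 1: p=-0.0925, T=0.349, ωT=1.275874, cosh=1.930509, sinh=1.651322; start (x,ẋ)=(-0.121900, 0.202000) → end (x,ẋ)=(-0.058014, 0.212478)
phase 2: p=-0.0527, T=0.518, ωT=1.893704, cosh=3.397224, sinh=3.246711; start (x,ẋ)=(-0.058014, 0.212478) → end (x,ẋ)=(0.117949, 0.658765)
phase 3: p=0.2273, T=0.265, ωT=0.968787, cosh=1.507145, sinh=1.127602; start (x,ẋ)=(0.117949, 0.658765) → end (x,ẋ)=(0.265683, 0.542079)
phase 4: p=0.5099, T=0.490, ωT=1.791342, cosh=3.082116, sinh=2.915380; start (x,ẋ)=(0.265683, 0.542079) → end (x,ẋ)=(0.189487, -0.932119)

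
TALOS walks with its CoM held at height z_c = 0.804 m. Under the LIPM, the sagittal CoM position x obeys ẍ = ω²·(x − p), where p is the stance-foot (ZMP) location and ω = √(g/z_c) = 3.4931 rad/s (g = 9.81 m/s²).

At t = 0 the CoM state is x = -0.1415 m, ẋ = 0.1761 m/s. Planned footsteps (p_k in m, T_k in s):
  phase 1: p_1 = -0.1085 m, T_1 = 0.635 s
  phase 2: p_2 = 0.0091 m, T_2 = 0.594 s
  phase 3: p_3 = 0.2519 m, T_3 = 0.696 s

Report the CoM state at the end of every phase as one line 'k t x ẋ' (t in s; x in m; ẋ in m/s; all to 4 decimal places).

1 0.6350 -0.0330 0.2954
2 1.2290 0.1701 0.6180
3 1.9250 0.7814 1.9290

phase 1: p=-0.1085, T=0.635, ωT=2.218119, cosh=4.649419, sinh=4.540605; start (x,ẋ)=(-0.141500, 0.176100) → end (x,ẋ)=(-0.033022, 0.295357)
phase 2: p=0.0091, T=0.594, ωT=2.074901, cosh=4.044665, sinh=3.919096; start (x,ẋ)=(-0.033022, 0.295357) → end (x,ẋ)=(0.170106, 0.617974)
phase 3: p=0.2519, T=0.696, ωT=2.431198, cosh=5.730213, sinh=5.642281; start (x,ẋ)=(0.170106, 0.617974) → end (x,ẋ)=(0.781395, 1.929041)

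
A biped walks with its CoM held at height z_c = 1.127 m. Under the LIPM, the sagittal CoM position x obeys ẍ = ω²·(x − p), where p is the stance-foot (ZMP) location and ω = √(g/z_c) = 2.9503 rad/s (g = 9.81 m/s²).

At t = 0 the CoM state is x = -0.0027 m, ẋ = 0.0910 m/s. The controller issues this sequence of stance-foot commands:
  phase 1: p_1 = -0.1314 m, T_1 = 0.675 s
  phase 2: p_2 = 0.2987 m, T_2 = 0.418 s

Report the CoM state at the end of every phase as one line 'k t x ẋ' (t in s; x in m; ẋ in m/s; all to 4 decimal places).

1 0.6750 0.4597 1.7045
2 1.0930 1.5058 3.9195

phase 1: p=-0.1314, T=0.675, ωT=1.991453, cosh=3.731332, sinh=3.594835; start (x,ẋ)=(-0.002700, 0.091000) → end (x,ẋ)=(0.459703, 1.704523)
phase 2: p=0.2987, T=0.418, ωT=1.233225, cosh=1.861817, sinh=1.570465; start (x,ẋ)=(0.459703, 1.704523) → end (x,ẋ)=(1.505787, 3.919491)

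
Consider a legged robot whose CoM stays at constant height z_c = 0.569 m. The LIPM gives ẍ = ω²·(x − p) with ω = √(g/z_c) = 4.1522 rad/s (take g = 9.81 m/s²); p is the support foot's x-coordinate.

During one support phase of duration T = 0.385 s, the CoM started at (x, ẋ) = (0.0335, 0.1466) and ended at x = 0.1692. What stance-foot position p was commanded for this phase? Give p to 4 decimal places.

p = 0.0005

ωT = 4.1522·0.385 = 1.598597; cosh(ωT) = 2.574134, sinh(ωT) = 2.371954
x(T) = p + (x₀−p)·cosh(ωT) + (ẋ₀/ω)·sinh(ωT) ⇒ p·(1 − cosh) = x(T) − x₀·cosh − (ẋ₀/ω)·sinh
numerator   = 0.1692 − (0.0335)·2.574134 − (0.1466/4.1522)·2.371954 = -0.000779
denominator = 1 − 2.574134 = -1.574134
p = -0.000779 / -1.574134 = 0.0005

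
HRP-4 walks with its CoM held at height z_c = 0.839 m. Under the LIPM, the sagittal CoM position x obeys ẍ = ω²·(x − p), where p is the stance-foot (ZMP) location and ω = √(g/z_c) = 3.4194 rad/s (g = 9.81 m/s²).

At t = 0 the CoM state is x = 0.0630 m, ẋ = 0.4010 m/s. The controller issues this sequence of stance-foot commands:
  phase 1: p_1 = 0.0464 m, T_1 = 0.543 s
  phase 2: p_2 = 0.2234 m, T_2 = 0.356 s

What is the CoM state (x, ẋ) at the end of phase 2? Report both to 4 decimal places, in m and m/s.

phase 1: p=0.0464, T=0.543, ωT=1.856734, cosh=3.279487, sinh=3.123305; start (x,ẋ)=(0.063000, 0.401000) → end (x,ẋ)=(0.467116, 1.492360)
phase 2: p=0.2234, T=0.356, ωT=1.217306, cosh=1.837051, sinh=1.541025; start (x,ẋ)=(0.467116, 1.492360) → end (x,ẋ)=(1.343682, 4.025773)

x = 1.3437, ẋ = 4.0258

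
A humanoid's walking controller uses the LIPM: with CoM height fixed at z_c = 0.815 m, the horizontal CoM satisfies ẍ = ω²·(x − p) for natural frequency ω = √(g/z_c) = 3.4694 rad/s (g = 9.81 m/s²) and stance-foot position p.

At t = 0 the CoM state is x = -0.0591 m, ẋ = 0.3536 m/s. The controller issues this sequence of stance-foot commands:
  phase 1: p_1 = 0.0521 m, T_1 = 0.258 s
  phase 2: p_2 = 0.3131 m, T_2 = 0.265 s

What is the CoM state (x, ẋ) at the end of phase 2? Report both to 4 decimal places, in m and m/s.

x = -0.1120, ẋ = -0.9934

phase 1: p=0.0521, T=0.258, ωT=0.895105, cosh=1.428079, sinh=1.019514; start (x,ẋ)=(-0.059100, 0.353600) → end (x,ẋ)=(-0.002794, 0.111643)
phase 2: p=0.3131, T=0.265, ωT=0.919391, cosh=1.453262, sinh=1.054500; start (x,ẋ)=(-0.002794, 0.111643) → end (x,ẋ)=(-0.112044, -0.993446)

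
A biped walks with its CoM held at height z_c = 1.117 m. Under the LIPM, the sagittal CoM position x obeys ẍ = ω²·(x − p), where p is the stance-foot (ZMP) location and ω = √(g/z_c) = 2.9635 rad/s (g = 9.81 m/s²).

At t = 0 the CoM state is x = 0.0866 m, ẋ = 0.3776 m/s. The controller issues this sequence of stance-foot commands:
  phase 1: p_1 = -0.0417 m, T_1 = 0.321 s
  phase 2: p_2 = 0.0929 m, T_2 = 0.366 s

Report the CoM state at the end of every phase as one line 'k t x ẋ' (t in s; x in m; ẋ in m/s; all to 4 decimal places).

phase 1: p=-0.0417, T=0.321, ωT=0.951283, cosh=1.487638, sinh=1.101393; start (x,ẋ)=(0.086600, 0.377600) → end (x,ẋ)=(0.289500, 0.980500)
phase 2: p=0.0929, T=0.366, ωT=1.084641, cosh=1.648200, sinh=1.310177; start (x,ẋ)=(0.289500, 0.980500) → end (x,ẋ)=(0.850420, 2.379402)

1 0.3210 0.2895 0.9805
2 0.6870 0.8504 2.3794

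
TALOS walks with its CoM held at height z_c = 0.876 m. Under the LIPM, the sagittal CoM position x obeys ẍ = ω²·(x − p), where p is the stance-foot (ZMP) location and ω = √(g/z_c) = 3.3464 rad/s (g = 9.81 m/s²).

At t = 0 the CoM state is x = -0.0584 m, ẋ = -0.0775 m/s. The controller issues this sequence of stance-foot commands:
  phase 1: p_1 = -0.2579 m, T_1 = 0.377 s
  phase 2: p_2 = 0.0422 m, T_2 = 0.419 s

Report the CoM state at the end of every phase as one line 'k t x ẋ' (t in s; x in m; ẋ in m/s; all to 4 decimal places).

1 0.3770 0.0850 0.9363
2 0.7960 0.6685 2.2910

phase 1: p=-0.2579, T=0.377, ωT=1.261593, cosh=1.907122, sinh=1.623919; start (x,ẋ)=(-0.058400, -0.077500) → end (x,ẋ)=(0.084962, 0.936338)
phase 2: p=0.0422, T=0.419, ωT=1.402142, cosh=2.154982, sinh=1.908912; start (x,ẋ)=(0.084962, 0.936338) → end (x,ẋ)=(0.668474, 2.290954)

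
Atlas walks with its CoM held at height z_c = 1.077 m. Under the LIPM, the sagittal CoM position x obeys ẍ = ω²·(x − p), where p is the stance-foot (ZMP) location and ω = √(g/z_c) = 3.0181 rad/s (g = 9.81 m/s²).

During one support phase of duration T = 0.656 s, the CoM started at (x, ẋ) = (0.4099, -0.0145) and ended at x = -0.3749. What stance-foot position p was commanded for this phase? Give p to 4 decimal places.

ωT = 3.0181·0.656 = 1.979874; cosh(ωT) = 3.689957, sinh(ωT) = 3.551870
x(T) = p + (x₀−p)·cosh(ωT) + (ẋ₀/ω)·sinh(ωT) ⇒ p·(1 − cosh) = x(T) − x₀·cosh − (ẋ₀/ω)·sinh
numerator   = -0.3749 − (0.4099)·3.689957 − (-0.0145/3.0181)·3.551870 = -1.870349
denominator = 1 − 3.689957 = -2.689957
p = -1.870349 / -2.689957 = 0.6953

p = 0.6953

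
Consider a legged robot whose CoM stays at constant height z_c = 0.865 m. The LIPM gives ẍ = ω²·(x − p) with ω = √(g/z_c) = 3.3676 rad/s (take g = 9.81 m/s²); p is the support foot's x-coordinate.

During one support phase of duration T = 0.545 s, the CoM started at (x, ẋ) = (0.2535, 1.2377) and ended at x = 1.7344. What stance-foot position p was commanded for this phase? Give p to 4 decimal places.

ωT = 3.3676·0.545 = 1.835342; cosh(ωT) = 3.213418, sinh(ωT) = 3.053859
x(T) = p + (x₀−p)·cosh(ωT) + (ẋ₀/ω)·sinh(ωT) ⇒ p·(1 − cosh) = x(T) − x₀·cosh − (ẋ₀/ω)·sinh
numerator   = 1.7344 − (0.2535)·3.213418 − (1.2377/3.3676)·3.053859 = -0.202592
denominator = 1 − 3.213418 = -2.213418
p = -0.202592 / -2.213418 = 0.0915

p = 0.0915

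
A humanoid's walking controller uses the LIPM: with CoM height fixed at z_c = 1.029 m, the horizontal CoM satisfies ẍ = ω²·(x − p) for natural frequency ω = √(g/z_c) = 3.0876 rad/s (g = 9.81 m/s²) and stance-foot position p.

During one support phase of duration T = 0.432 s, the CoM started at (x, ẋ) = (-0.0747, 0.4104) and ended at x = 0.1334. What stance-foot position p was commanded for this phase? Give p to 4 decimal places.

p = -0.0488

ωT = 3.0876·0.432 = 1.333843; cosh(ωT) = 2.029533, sinh(ωT) = 1.766070
x(T) = p + (x₀−p)·cosh(ωT) + (ẋ₀/ω)·sinh(ωT) ⇒ p·(1 − cosh) = x(T) − x₀·cosh − (ẋ₀/ω)·sinh
numerator   = 0.1334 − (-0.0747)·2.029533 − (0.4104/3.0876)·1.766070 = 0.050262
denominator = 1 − 2.029533 = -1.029533
p = 0.050262 / -1.029533 = -0.0488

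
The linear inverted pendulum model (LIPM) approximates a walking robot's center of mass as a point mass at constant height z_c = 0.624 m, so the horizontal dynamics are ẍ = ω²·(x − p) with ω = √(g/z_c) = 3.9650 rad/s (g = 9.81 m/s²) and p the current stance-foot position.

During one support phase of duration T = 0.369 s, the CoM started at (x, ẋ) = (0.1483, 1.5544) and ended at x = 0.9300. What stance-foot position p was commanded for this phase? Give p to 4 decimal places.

ωT = 3.9650·0.369 = 1.463085; cosh(ωT) = 2.275392, sinh(ωT) = 2.043871
x(T) = p + (x₀−p)·cosh(ωT) + (ẋ₀/ω)·sinh(ωT) ⇒ p·(1 − cosh) = x(T) − x₀·cosh − (ẋ₀/ω)·sinh
numerator   = 0.9300 − (0.1483)·2.275392 − (1.5544/3.9650)·2.043871 = -0.208700
denominator = 1 − 2.275392 = -1.275392
p = -0.208700 / -1.275392 = 0.1636

p = 0.1636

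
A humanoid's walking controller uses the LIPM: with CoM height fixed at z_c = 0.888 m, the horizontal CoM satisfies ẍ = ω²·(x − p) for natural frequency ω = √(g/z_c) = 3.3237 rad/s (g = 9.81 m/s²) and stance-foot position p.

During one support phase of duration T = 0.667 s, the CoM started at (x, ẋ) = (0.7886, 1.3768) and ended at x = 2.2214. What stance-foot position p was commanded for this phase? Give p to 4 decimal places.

ωT = 3.3237·0.667 = 2.216908; cosh(ωT) = 4.643925, sinh(ωT) = 4.534980
x(T) = p + (x₀−p)·cosh(ωT) + (ẋ₀/ω)·sinh(ωT) ⇒ p·(1 − cosh) = x(T) − x₀·cosh − (ẋ₀/ω)·sinh
numerator   = 2.2214 − (0.7886)·4.643925 − (1.3768/3.3237)·4.534980 = -3.319356
denominator = 1 − 4.643925 = -3.643925
p = -3.319356 / -3.643925 = 0.9109

p = 0.9109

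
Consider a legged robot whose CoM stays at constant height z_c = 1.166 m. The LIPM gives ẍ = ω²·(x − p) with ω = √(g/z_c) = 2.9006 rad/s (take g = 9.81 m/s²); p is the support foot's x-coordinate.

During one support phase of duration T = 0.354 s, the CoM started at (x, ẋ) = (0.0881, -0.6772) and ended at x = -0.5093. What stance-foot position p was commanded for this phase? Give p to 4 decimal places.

ωT = 2.9006·0.354 = 1.026812; cosh(ωT) = 1.575149, sinh(ωT) = 1.217002
x(T) = p + (x₀−p)·cosh(ωT) + (ẋ₀/ω)·sinh(ωT) ⇒ p·(1 − cosh) = x(T) − x₀·cosh − (ẋ₀/ω)·sinh
numerator   = -0.5093 − (0.0881)·1.575149 − (-0.6772/2.9006)·1.217002 = -0.363938
denominator = 1 − 1.575149 = -0.575149
p = -0.363938 / -0.575149 = 0.6328

p = 0.6328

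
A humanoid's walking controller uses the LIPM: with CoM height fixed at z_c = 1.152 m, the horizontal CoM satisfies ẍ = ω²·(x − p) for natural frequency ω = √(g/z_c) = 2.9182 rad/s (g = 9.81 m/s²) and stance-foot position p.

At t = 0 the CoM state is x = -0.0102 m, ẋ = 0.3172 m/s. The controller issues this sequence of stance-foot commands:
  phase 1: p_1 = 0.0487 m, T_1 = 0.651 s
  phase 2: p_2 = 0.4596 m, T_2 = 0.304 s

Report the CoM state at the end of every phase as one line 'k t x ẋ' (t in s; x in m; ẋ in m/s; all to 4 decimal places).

1 0.6510 0.2026 0.5223
2 0.9550 0.2751 -0.0145

phase 1: p=0.0487, T=0.651, ωT=1.899748, cosh=3.416909, sinh=3.267302; start (x,ẋ)=(-0.010200, 0.317200) → end (x,ẋ)=(0.202591, 0.522253)
phase 2: p=0.4596, T=0.304, ωT=0.887133, cosh=1.419996, sinh=1.008161; start (x,ẋ)=(0.202591, 0.522253) → end (x,ẋ)=(0.275072, -0.014529)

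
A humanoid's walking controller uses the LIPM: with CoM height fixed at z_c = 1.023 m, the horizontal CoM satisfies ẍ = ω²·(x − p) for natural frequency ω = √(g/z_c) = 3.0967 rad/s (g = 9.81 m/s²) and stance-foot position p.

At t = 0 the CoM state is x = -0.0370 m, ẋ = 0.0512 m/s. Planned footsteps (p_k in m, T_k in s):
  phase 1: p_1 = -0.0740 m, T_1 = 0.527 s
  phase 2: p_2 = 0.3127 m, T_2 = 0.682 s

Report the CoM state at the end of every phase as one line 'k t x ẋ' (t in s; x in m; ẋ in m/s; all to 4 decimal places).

1 0.5270 0.0649 0.4177
2 1.2090 -0.1771 -1.3734

phase 1: p=-0.0740, T=0.527, ωT=1.631961, cosh=2.654719, sinh=2.459173; start (x,ẋ)=(-0.037000, 0.051200) → end (x,ẋ)=(0.064884, 0.417689)
phase 2: p=0.3127, T=0.682, ωT=2.111949, cosh=4.192669, sinh=4.071667; start (x,ẋ)=(0.064884, 0.417689) → end (x,ẋ)=(-0.177117, -1.373417)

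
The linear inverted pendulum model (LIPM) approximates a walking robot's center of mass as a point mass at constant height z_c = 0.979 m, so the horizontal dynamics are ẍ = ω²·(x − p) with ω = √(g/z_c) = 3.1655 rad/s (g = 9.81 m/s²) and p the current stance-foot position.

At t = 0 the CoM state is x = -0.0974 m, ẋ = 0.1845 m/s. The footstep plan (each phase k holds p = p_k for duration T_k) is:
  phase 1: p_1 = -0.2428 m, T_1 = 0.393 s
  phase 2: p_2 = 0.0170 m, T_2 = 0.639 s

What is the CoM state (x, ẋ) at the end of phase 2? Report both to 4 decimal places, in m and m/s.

x = 1.6906, ẋ = 5.3960

phase 1: p=-0.2428, T=0.393, ωT=1.244042, cosh=1.878912, sinh=1.590695; start (x,ẋ)=(-0.097400, 0.184500) → end (x,ẋ)=(0.123107, 1.078799)
phase 2: p=0.0170, T=0.639, ωT=2.022755, cosh=3.845704, sinh=3.713414; start (x,ẋ)=(0.123107, 1.078799) → end (x,ẋ)=(1.690583, 5.396007)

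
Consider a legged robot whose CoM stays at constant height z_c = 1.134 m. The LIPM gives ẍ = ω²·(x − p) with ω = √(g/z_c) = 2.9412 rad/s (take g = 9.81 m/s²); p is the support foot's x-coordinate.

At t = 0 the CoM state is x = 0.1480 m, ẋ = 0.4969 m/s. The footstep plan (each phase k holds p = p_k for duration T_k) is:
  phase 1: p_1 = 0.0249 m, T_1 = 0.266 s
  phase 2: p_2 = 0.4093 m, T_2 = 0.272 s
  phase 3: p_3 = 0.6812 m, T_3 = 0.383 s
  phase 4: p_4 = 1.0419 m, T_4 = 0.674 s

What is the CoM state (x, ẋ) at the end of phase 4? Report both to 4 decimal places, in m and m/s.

phase 1: p=0.0249, T=0.266, ωT=0.782359, cosh=1.321975, sinh=0.864650; start (x,ẋ)=(0.148000, 0.496900) → end (x,ẋ)=(0.333713, 0.969946)
phase 2: p=0.4093, T=0.272, ωT=0.800006, cosh=1.337441, sinh=0.888115; start (x,ẋ)=(0.333713, 0.969946) → end (x,ẋ)=(0.601089, 1.099803)
phase 3: p=0.6812, T=0.383, ωT=1.126480, cosh=1.704475, sinh=1.380303; start (x,ẋ)=(0.601089, 1.099803) → end (x,ẋ)=(1.060789, 1.549354)
phase 4: p=1.0419, T=0.674, ωT=1.982369, cosh=3.698831, sinh=3.561089; start (x,ẋ)=(1.060789, 1.549354) → end (x,ẋ)=(2.987663, 5.928637)

x = 2.9877, ẋ = 5.9286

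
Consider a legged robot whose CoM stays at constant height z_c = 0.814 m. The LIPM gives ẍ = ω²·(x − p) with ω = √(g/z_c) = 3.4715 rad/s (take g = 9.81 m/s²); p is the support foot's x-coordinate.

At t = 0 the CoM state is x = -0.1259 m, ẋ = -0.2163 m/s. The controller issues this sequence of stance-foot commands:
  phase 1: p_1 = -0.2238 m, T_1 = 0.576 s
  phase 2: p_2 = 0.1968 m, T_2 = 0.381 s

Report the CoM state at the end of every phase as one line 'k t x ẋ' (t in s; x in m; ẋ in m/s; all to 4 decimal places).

phase 1: p=-0.2238, T=0.576, ωT=1.999584, cosh=3.760687, sinh=3.625296; start (x,ẋ)=(-0.125900, -0.216300) → end (x,ẋ)=(-0.081511, 0.418656)
phase 2: p=0.1968, T=0.381, ωT=1.322642, cosh=2.009877, sinh=1.743446; start (x,ẋ)=(-0.081511, 0.418656) → end (x,ẋ)=(-0.152315, -0.842997)

1 0.5760 -0.0815 0.4187
2 0.9570 -0.1523 -0.8430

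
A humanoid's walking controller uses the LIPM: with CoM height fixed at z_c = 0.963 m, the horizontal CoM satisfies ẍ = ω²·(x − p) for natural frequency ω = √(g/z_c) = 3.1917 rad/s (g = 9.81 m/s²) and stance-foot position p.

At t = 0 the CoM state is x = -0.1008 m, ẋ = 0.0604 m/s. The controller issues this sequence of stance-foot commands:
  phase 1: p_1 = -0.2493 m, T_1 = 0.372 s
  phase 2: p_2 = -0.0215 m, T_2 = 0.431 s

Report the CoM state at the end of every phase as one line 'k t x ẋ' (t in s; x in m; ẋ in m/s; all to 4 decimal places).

1 0.3720 0.0449 0.8128
2 0.8030 0.5900 2.1036

phase 1: p=-0.2493, T=0.372, ωT=1.187312, cosh=1.791649, sinh=1.486609; start (x,ẋ)=(-0.100800, 0.060400) → end (x,ẋ)=(0.044893, 0.812820)
phase 2: p=-0.0215, T=0.431, ωT=1.375623, cosh=2.105111, sinh=1.852429; start (x,ẋ)=(0.044893, 0.812820) → end (x,ẋ)=(0.590016, 2.103616)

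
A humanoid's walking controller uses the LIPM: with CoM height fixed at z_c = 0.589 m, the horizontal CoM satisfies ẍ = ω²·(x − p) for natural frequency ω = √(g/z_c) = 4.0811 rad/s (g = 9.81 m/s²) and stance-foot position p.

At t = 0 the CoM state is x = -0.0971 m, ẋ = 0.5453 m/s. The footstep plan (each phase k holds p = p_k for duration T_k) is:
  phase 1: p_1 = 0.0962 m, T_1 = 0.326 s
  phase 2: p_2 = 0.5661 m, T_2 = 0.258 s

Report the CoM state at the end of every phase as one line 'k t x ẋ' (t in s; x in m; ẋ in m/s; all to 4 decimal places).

phase 1: p=0.0962, T=0.326, ωT=1.330439, cosh=2.023532, sinh=1.759170; start (x,ẋ)=(-0.097100, 0.545300) → end (x,ẋ)=(-0.059895, -0.284337)
phase 2: p=0.5661, T=0.258, ωT=1.052924, cosh=1.607467, sinh=1.258551; start (x,ẋ)=(-0.059895, -0.284337) → end (x,ẋ)=(-0.527852, -3.672346)

1 0.3260 -0.0599 -0.2843
2 0.5840 -0.5279 -3.6723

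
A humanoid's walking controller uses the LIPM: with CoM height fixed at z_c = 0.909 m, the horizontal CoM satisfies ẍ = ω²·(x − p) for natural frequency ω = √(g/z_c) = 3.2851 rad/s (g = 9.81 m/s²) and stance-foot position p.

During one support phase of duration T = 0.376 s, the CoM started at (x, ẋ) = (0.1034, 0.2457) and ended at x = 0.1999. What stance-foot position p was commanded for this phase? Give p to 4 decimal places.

p = 0.1279

ωT = 3.2851·0.376 = 1.235198; cosh(ωT) = 1.864918, sinh(ωT) = 1.574140
x(T) = p + (x₀−p)·cosh(ωT) + (ẋ₀/ω)·sinh(ωT) ⇒ p·(1 − cosh) = x(T) − x₀·cosh − (ẋ₀/ω)·sinh
numerator   = 0.1999 − (0.1034)·1.864918 − (0.2457/3.2851)·1.574140 = -0.110666
denominator = 1 − 1.864918 = -0.864918
p = -0.110666 / -0.864918 = 0.1279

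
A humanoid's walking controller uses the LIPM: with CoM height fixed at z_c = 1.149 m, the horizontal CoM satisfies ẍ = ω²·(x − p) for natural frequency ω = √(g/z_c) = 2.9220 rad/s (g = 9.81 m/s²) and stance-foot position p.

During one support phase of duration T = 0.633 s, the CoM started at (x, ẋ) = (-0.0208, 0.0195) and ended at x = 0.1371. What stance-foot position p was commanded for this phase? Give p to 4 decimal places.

ωT = 2.9220·0.633 = 1.849626; cosh(ωT) = 3.257369, sinh(ωT) = 3.100073
x(T) = p + (x₀−p)·cosh(ωT) + (ẋ₀/ω)·sinh(ωT) ⇒ p·(1 − cosh) = x(T) − x₀·cosh − (ẋ₀/ω)·sinh
numerator   = 0.1371 − (-0.0208)·3.257369 − (0.0195/2.9220)·3.100073 = 0.184165
denominator = 1 − 3.257369 = -2.257369
p = 0.184165 / -2.257369 = -0.0816

p = -0.0816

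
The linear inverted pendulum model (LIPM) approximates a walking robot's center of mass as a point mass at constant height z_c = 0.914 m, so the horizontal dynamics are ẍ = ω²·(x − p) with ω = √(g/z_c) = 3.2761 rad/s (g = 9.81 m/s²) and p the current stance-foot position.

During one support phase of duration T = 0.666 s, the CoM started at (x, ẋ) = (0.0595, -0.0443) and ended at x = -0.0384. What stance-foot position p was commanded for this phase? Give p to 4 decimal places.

ωT = 3.2761·0.666 = 2.181883; cosh(ωT) = 4.487902, sinh(ωT) = 4.375074
x(T) = p + (x₀−p)·cosh(ωT) + (ẋ₀/ω)·sinh(ωT) ⇒ p·(1 − cosh) = x(T) − x₀·cosh − (ẋ₀/ω)·sinh
numerator   = -0.0384 − (0.0595)·4.487902 − (-0.0443/3.2761)·4.375074 = -0.246270
denominator = 1 − 4.487902 = -3.487902
p = -0.246270 / -3.487902 = 0.0706

p = 0.0706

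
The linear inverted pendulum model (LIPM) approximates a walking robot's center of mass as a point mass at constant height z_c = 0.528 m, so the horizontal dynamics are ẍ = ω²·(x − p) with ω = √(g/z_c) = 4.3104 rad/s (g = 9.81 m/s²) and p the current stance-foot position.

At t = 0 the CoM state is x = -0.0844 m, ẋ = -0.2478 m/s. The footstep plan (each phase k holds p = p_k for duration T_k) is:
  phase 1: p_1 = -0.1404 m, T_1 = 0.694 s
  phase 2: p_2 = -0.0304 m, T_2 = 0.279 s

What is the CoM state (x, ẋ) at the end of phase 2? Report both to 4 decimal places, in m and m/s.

x = -0.2785, ẋ = -0.9343

phase 1: p=-0.1404, T=0.694, ωT=2.991418, cosh=9.982054, sinh=9.931838; start (x,ẋ)=(-0.084400, -0.247800) → end (x,ẋ)=(-0.152375, -0.076182)
phase 2: p=-0.0304, T=0.279, ωT=1.202602, cosh=1.814589, sinh=1.514177; start (x,ẋ)=(-0.152375, -0.076182) → end (x,ẋ)=(-0.278496, -0.934335)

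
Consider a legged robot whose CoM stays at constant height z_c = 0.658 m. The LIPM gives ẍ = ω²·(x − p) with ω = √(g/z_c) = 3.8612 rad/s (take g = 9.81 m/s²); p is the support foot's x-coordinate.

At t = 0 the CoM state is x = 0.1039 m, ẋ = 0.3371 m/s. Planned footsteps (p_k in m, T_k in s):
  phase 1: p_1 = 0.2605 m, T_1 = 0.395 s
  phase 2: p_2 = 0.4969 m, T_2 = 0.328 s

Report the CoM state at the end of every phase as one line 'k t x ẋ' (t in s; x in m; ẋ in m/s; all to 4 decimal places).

phase 1: p=0.2605, T=0.395, ωT=1.525174, cosh=2.406763, sinh=2.189180; start (x,ẋ)=(0.103900, 0.337100) → end (x,ẋ)=(0.074726, -0.512398)
phase 2: p=0.4969, T=0.328, ωT=1.266474, cosh=1.915071, sinh=1.633247; start (x,ẋ)=(0.074726, -0.512398) → end (x,ẋ)=(-0.528332, -3.643632)

1 0.3950 0.0747 -0.5124
2 0.7230 -0.5283 -3.6436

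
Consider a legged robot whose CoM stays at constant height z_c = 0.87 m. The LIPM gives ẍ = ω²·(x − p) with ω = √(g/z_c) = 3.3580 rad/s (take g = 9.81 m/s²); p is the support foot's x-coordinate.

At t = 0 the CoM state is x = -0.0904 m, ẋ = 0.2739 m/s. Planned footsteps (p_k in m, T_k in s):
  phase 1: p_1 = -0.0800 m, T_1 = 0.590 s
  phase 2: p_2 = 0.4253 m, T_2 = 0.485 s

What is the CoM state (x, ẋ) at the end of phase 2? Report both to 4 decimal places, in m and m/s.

x = 0.4019, ẋ = 0.2628

phase 1: p=-0.0800, T=0.590, ωT=1.981220, cosh=3.694743, sinh=3.556842; start (x,ẋ)=(-0.090400, 0.273900) → end (x,ẋ)=(0.171693, 0.887774)
phase 2: p=0.4253, T=0.485, ωT=1.628630, cosh=2.646543, sinh=2.450345; start (x,ẋ)=(0.171693, 0.887774) → end (x,ẋ)=(0.401931, 0.262792)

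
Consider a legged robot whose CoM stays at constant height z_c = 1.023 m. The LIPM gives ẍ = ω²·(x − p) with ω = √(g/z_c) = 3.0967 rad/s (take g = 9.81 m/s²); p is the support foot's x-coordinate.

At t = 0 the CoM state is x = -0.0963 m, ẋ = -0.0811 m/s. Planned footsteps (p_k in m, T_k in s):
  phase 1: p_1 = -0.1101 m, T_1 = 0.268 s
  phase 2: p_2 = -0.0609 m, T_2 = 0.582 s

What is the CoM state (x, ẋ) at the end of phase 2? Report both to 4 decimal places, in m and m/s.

phase 1: p=-0.1101, T=0.268, ωT=0.829916, cosh=1.364606, sinh=0.928520; start (x,ẋ)=(-0.096300, -0.081100) → end (x,ẋ)=(-0.115586, -0.070990)
phase 2: p=-0.0609, T=0.582, ωT=1.802279, cosh=3.114188, sinh=2.949265; start (x,ẋ)=(-0.115586, -0.070990) → end (x,ẋ)=(-0.298811, -0.720518)

x = -0.2988, ẋ = -0.7205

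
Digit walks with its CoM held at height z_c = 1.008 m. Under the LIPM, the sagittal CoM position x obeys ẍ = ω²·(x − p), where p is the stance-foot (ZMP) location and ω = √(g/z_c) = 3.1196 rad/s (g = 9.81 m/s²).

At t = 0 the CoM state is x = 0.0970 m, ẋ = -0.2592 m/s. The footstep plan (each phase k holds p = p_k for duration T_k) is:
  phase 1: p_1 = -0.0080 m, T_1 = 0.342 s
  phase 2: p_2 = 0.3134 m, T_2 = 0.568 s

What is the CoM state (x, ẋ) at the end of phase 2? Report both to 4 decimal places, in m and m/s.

phase 1: p=-0.0080, T=0.342, ωT=1.066903, cosh=1.625219, sinh=1.281146; start (x,ẋ)=(0.097000, -0.259200) → end (x,ẋ)=(0.056201, -0.001607)
phase 2: p=0.3134, T=0.568, ωT=1.771933, cosh=3.026108, sinh=2.856104; start (x,ẋ)=(0.056201, -0.001607) → end (x,ẋ)=(-0.466384, -2.296484)

x = -0.4664, ẋ = -2.2965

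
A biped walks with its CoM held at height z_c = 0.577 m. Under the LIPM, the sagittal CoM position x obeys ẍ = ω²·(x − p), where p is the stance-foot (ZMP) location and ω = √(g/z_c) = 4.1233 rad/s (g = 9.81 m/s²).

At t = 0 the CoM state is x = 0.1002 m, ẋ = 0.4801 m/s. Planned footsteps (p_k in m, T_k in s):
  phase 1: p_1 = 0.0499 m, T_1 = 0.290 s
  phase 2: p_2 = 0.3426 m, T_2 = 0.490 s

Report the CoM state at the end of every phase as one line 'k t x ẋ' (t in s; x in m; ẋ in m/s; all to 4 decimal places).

phase 1: p=0.0499, T=0.290, ωT=1.195757, cosh=1.804267, sinh=1.501792; start (x,ẋ)=(0.100200, 0.480100) → end (x,ẋ)=(0.315517, 1.177703)
phase 2: p=0.3426, T=0.490, ωT=2.020417, cosh=3.837035, sinh=3.704434; start (x,ẋ)=(0.315517, 1.177703) → end (x,ẋ)=(1.296748, 4.105211)

1 0.2900 0.3155 1.1777
2 0.7800 1.2967 4.1052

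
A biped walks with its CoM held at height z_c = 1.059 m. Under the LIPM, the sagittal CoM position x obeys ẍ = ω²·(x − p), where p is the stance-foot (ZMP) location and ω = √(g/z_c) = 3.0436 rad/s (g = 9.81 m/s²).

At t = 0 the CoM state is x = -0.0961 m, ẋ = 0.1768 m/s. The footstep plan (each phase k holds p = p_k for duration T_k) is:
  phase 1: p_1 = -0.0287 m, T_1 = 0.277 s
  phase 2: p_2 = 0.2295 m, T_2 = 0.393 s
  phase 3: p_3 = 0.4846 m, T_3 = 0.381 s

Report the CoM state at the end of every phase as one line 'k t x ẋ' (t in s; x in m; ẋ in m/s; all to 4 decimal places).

1 0.2770 -0.0665 0.0493
2 0.6700 -0.2804 -1.2648
3 1.0510 -1.4525 -5.5621

phase 1: p=-0.0287, T=0.277, ωT=0.843077, cosh=1.376945, sinh=0.946561; start (x,ẋ)=(-0.096100, 0.176800) → end (x,ẋ)=(-0.066521, 0.049268)
phase 2: p=0.2295, T=0.393, ωT=1.196135, cosh=1.804835, sinh=1.502474; start (x,ẋ)=(-0.066521, 0.049268) → end (x,ẋ)=(-0.280448, -1.264764)
phase 3: p=0.4846, T=0.381, ωT=1.159612, cosh=1.751151, sinh=1.437543; start (x,ẋ)=(-0.280448, -1.264764) → end (x,ẋ)=(-1.452485, -5.562115)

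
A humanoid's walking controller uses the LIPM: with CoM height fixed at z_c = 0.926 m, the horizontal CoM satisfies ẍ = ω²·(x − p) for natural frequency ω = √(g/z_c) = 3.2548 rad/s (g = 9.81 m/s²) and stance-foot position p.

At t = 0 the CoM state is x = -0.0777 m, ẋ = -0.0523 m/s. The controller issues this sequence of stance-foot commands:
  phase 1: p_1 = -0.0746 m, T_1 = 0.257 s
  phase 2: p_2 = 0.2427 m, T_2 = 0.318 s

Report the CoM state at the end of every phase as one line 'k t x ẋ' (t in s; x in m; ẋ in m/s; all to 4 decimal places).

phase 1: p=-0.0746, T=0.257, ωT=0.836484, cosh=1.370734, sinh=0.937502; start (x,ẋ)=(-0.077700, -0.052300) → end (x,ẋ)=(-0.093914, -0.081149)
phase 2: p=0.2427, T=0.318, ωT=1.035026, cosh=1.585199, sinh=1.229982; start (x,ẋ)=(-0.093914, -0.081149) → end (x,ẋ)=(-0.321565, -1.476217)

1 0.2570 -0.0939 -0.0811
2 0.5750 -0.3216 -1.4762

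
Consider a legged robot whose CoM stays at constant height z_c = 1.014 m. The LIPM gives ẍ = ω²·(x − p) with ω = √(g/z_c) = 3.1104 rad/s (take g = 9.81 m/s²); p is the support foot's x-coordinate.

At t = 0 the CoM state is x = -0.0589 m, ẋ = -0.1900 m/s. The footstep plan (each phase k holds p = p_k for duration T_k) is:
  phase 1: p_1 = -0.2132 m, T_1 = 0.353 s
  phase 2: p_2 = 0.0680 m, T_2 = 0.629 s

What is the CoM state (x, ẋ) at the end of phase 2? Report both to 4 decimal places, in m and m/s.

phase 1: p=-0.2132, T=0.353, ωT=1.097971, cosh=1.665812, sinh=1.332265; start (x,ẋ)=(-0.058900, -0.190000) → end (x,ẋ)=(-0.037547, 0.322896)
phase 2: p=0.0680, T=0.629, ωT=1.956442, cosh=3.607735, sinh=3.466375; start (x,ẋ)=(-0.037547, 0.322896) → end (x,ẋ)=(0.047064, 0.026934)

x = 0.0471, ẋ = 0.0269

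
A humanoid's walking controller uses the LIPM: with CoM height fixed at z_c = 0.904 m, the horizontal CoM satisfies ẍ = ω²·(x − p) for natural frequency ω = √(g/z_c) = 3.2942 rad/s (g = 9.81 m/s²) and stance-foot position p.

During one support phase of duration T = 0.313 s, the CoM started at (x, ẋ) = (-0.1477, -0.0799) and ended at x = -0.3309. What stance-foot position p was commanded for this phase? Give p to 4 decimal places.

ωT = 3.2942·0.313 = 1.031085; cosh(ωT) = 1.580363, sinh(ωT) = 1.223743
x(T) = p + (x₀−p)·cosh(ωT) + (ẋ₀/ω)·sinh(ωT) ⇒ p·(1 − cosh) = x(T) − x₀·cosh − (ẋ₀/ω)·sinh
numerator   = -0.3309 − (-0.1477)·1.580363 − (-0.0799/3.2942)·1.223743 = -0.067799
denominator = 1 − 1.580363 = -0.580363
p = -0.067799 / -0.580363 = 0.1168

p = 0.1168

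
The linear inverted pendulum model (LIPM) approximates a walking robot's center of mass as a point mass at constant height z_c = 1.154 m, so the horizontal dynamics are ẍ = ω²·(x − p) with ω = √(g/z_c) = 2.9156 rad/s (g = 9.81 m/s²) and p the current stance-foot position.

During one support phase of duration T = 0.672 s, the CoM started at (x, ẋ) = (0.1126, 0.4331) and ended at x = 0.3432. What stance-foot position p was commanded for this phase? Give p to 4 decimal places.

p = 0.2218

ωT = 2.9156·0.672 = 1.959283; cosh(ωT) = 3.617600, sinh(ωT) = 3.476640
x(T) = p + (x₀−p)·cosh(ωT) + (ẋ₀/ω)·sinh(ωT) ⇒ p·(1 − cosh) = x(T) − x₀·cosh − (ẋ₀/ω)·sinh
numerator   = 0.3432 − (0.1126)·3.617600 − (0.4331/2.9156)·3.476640 = -0.580582
denominator = 1 − 3.617600 = -2.617600
p = -0.580582 / -2.617600 = 0.2218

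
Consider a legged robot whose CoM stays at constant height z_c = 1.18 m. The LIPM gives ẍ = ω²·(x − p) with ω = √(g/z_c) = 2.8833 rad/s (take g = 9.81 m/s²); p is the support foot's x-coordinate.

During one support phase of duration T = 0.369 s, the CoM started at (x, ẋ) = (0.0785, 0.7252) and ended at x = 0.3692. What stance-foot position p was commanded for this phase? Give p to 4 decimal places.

ωT = 2.8833·0.369 = 1.063938; cosh(ωT) = 1.621427, sinh(ωT) = 1.276332
x(T) = p + (x₀−p)·cosh(ωT) + (ẋ₀/ω)·sinh(ωT) ⇒ p·(1 − cosh) = x(T) − x₀·cosh − (ẋ₀/ω)·sinh
numerator   = 0.3692 − (0.0785)·1.621427 − (0.7252/2.8833)·1.276332 = -0.079102
denominator = 1 − 1.621427 = -0.621427
p = -0.079102 / -0.621427 = 0.1273

p = 0.1273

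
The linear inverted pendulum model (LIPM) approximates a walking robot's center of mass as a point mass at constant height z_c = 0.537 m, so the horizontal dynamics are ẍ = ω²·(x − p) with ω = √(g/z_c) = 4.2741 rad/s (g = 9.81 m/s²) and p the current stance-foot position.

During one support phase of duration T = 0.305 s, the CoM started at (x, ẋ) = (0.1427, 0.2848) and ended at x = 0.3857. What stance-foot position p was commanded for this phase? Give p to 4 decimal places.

ωT = 4.2741·0.305 = 1.303600; cosh(ωT) = 1.977042, sinh(ωT) = 1.705490
x(T) = p + (x₀−p)·cosh(ωT) + (ẋ₀/ω)·sinh(ωT) ⇒ p·(1 − cosh) = x(T) − x₀·cosh − (ẋ₀/ω)·sinh
numerator   = 0.3857 − (0.1427)·1.977042 − (0.2848/4.2741)·1.705490 = -0.010067
denominator = 1 − 1.977042 = -0.977042
p = -0.010067 / -0.977042 = 0.0103

p = 0.0103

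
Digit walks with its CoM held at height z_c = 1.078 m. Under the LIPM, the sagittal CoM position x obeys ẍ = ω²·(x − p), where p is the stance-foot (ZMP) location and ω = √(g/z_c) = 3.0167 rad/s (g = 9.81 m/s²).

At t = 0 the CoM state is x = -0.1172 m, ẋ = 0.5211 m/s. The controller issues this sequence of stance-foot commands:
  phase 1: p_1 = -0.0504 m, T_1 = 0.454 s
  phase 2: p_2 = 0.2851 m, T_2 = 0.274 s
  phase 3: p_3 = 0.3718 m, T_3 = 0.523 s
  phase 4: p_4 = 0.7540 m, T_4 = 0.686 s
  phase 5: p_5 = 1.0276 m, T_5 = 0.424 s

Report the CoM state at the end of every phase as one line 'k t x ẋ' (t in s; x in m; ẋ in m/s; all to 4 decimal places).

1 0.4540 0.1275 0.7204
2 0.7280 0.2912 0.5416
3 1.2510 0.5846 0.8040
4 1.9370 1.1111 1.2432
5 2.3610 1.8723 2.8241

phase 1: p=-0.0504, T=0.454, ωT=1.369582, cosh=2.093959, sinh=1.839746; start (x,ẋ)=(-0.117200, 0.521100) → end (x,ẋ)=(0.127518, 0.720425)
phase 2: p=0.2851, T=0.274, ωT=0.826576, cosh=1.361512, sinh=0.923967; start (x,ẋ)=(0.127518, 0.720425) → end (x,ẋ)=(0.291205, 0.541635)
phase 3: p=0.3718, T=0.523, ωT=1.577734, cosh=2.525205, sinh=2.318763; start (x,ẋ)=(0.291205, 0.541635) → end (x,ẋ)=(0.584605, 0.803978)
phase 4: p=0.7540, T=0.686, ωT=2.069456, cosh=4.023385, sinh=3.897130; start (x,ẋ)=(0.584605, 0.803978) → end (x,ẋ)=(1.111079, 1.243224)
phase 5: p=1.0276, T=0.424, ωT=1.279081, cosh=1.935814, sinh=1.657521; start (x,ẋ)=(1.111079, 1.243224) → end (x,ẋ)=(1.872287, 2.824066)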